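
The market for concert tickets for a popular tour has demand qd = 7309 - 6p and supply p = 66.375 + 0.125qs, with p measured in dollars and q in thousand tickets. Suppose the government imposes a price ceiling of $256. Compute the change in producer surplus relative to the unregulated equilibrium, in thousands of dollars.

-830832

Rearranging supply gives qs = 8p - 531. Setting quantity demanded equal to quantity supplied, 7309 - 6p = 8p - 531, gives p* = 560 and q* = 3949.
Because the ceiling (256) lies below the market-clearing price, it is binding.
At p = 256: qd = 7309 - 6·256 = 5773 and qs = 8·256 - 531 = 1517.
Producer surplus without the control is ½ · (560 - 66.375) · 3949 = 974662.5625.
With the ceiling, producers sell 1517 units at 256, so PS = ½ · (256 - 66.375) · 1517 = 143830.5625.
Change in producer surplus = 143830.5625 - 974662.5625 = -830832.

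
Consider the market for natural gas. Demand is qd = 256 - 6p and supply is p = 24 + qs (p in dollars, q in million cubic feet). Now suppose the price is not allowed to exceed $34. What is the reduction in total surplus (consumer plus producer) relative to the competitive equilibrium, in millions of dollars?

21

Rearranging supply gives qs = p - 24. Setting quantity demanded equal to quantity supplied, 256 - 6p = p - 24, gives p* = 40 and q* = 16.
The ceiling of 34 is below the equilibrium price 40, so it binds.
At p = 34: qd = 256 - 6·34 = 52 and qs = 34 - 24 = 10.
Quantity traded falls to 10. At q = 10 the demand price is (256 - 10)/6 = 41 and the supply price is 24 + 10 = 34.
Deadweight loss = ½ · (41 - 34) · (16 - 10) = ½ · 7 · 6 = 21.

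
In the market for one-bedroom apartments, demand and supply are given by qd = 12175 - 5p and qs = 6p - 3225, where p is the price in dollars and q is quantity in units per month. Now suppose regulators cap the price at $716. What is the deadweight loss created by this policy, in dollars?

3087849.6

Without the control the market clears where 12175 - 5p = 6p - 3225, i.e. p* = 1400 and q* = 5175.
The ceiling of 716 is below the equilibrium price 1400, so it binds.
At p = 716: qd = 12175 - 5·716 = 8595 and qs = 6·716 - 3225 = 1071.
Quantity traded falls to 1071. At q = 1071 the demand price is (12175 - 1071)/5 = 2220.8 and the supply price is (3225 + 1071)/6 = 716.
Deadweight loss = ½ · (2220.8 - 716) · (5175 - 1071) = ½ · 1504.8 · 4104 = 3087849.6.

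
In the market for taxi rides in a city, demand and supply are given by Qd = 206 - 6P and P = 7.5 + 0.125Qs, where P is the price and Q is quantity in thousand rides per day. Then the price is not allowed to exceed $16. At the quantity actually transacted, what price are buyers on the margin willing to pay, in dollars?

23

Rearranging supply gives Qs = 8P - 60. Equilibrium: 206 - 6P = 8P - 60, so 266 = 14P and P* = 19, Q* = 92.
The ceiling of 16 is below the equilibrium price 19, so it binds.
At P = 16: Qd = 206 - 6·16 = 110 and Qs = 8·16 - 60 = 68.
Only 68 units reach the market. On the demand curve, the marginal buyer's willingness to pay at Q = 68 is (206 - 68)/6 = 23.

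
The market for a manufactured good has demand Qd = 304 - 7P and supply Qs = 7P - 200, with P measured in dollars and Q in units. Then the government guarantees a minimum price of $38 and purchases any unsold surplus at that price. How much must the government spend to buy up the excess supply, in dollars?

Equilibrium: 304 - 7P = 7P - 200, so 504 = 14P and P* = 36, Q* = 52.
The floor of 38 is above the equilibrium price 36, so it binds.
At P = 38: Qd = 304 - 7·38 = 38 and Qs = 7·38 - 200 = 66.
Surplus = Qs - Qd = 28.
Government expenditure = surplus × support price = 28 × 38 = 1064.

1064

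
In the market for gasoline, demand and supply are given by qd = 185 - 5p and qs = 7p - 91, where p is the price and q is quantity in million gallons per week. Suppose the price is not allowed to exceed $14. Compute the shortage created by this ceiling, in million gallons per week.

108

Setting quantity demanded equal to quantity supplied, 185 - 5p = 7p - 91, gives p* = 23 and q* = 70.
Since 14 < 23, the ceiling is binding.
At p = 14: qd = 185 - 5·14 = 115 and qs = 7·14 - 91 = 7.
Shortage = qd - qs = 115 - 7 = 108.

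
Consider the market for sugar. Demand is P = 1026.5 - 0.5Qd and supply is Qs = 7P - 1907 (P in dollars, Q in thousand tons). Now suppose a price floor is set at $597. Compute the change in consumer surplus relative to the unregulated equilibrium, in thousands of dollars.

-159512

Rearranging demand gives Qd = 2053 - 2P. Equilibrium: 2053 - 2P = 7P - 1907, so 3960 = 9P and P* = 440, Q* = 1173.
Because the floor (597) lies above the market-clearing price, it is binding.
At P = 597: Qd = 2053 - 2·597 = 859 and Qs = 7·597 - 1907 = 2272.
Consumer surplus without the control is ½ · (1026.5 - 440) · 1173 = 343982.25.
With the floor, consumers buy 859 units at 597, so CS = ½ · (1026.5 - 597) · 859 = 184470.25.
Change in consumer surplus = 184470.25 - 343982.25 = -159512.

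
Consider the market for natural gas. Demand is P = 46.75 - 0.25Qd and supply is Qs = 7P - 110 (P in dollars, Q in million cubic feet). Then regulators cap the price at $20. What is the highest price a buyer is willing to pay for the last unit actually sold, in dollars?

39.25

Rearranging demand gives Qd = 187 - 4P. Setting quantity demanded equal to quantity supplied, 187 - 4P = 7P - 110, gives P* = 27 and Q* = 79.
The ceiling of 20 is below the equilibrium price 27, so it binds.
At P = 20: Qd = 187 - 4·20 = 107 and Qs = 7·20 - 110 = 30.
Only 30 units reach the market. On the demand curve, the marginal buyer's willingness to pay at Q = 30 is (187 - 30)/4 = 39.25.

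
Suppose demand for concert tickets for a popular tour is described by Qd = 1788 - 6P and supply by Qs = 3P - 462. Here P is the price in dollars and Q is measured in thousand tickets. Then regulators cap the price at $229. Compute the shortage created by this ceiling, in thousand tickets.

189

Without the control the market clears where 1788 - 6P = 3P - 462, i.e. P* = 250 and Q* = 288.
Since 229 < 250, the ceiling is binding.
At P = 229: Qd = 1788 - 6·229 = 414 and Qs = 3·229 - 462 = 225.
Shortage = Qd - Qs = 414 - 225 = 189.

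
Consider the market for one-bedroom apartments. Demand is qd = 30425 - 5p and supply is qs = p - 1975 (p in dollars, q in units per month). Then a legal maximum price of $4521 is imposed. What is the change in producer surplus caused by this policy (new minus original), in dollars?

-2624254.5

Setting quantity demanded equal to quantity supplied, 30425 - 5p = p - 1975, gives p* = 5400 and q* = 3425.
Since 4521 < 5400, the ceiling is binding.
At p = 4521: qd = 30425 - 5·4521 = 7820 and qs = 4521 - 1975 = 2546.
Producer surplus without the control is ½ · (5400 - 1975) · 3425 = 5865312.5.
With the ceiling, producers sell 2546 units at 4521, so PS = ½ · (4521 - 1975) · 2546 = 3241058.
Change in producer surplus = 3241058 - 5865312.5 = -2624254.5.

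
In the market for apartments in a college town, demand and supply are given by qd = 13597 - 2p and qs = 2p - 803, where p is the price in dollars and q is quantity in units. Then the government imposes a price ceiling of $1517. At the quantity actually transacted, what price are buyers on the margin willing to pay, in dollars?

5683

Equilibrium: 13597 - 2p = 2p - 803, so 14400 = 4p and p* = 3600, q* = 6397.
Because the ceiling (1517) lies below the market-clearing price, it is binding.
At p = 1517: qd = 13597 - 2·1517 = 10563 and qs = 2·1517 - 803 = 2231.
Only 2231 units reach the market. On the demand curve, the marginal buyer's willingness to pay at q = 2231 is (13597 - 2231)/2 = 5683.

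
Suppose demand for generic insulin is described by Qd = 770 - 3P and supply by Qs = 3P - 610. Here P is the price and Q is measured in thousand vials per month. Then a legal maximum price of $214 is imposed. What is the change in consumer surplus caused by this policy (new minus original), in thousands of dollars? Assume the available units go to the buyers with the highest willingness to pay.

Setting quantity demanded equal to quantity supplied, 770 - 3P = 3P - 610, gives P* = 230 and Q* = 80.
Because the ceiling (214) lies below the market-clearing price, it is binding.
At P = 214: Qd = 770 - 3·214 = 128 and Qs = 3·214 - 610 = 32.
Consumer surplus without the control is ½ · (770/3 - 230) · 80 = 3200/3.
With the ceiling, 32 units are sold at 214 (assume they go to the highest-value buyers). The demand price at Q = 32 is 246, so CS = ½ · [(770/3 - 214) + (246 - 214)] · 32 = 3584/3.
Change in consumer surplus = 3584/3 - 3200/3 = 128.

128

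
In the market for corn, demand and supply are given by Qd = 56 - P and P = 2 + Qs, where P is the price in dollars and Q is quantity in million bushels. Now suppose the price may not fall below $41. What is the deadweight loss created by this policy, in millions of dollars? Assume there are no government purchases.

Rearranging supply gives Qs = P - 2. Setting quantity demanded equal to quantity supplied, 56 - P = P - 2, gives P* = 29 and Q* = 27.
The floor of 41 is above the equilibrium price 29, so it binds.
At P = 41: Qd = 56 - 41 = 15 and Qs = 41 - 2 = 39.
Quantity traded falls to 15. At Q = 15 the demand price is 56 - 15 = 41 and the supply price is 2 + 15 = 17.
Deadweight loss = ½ · (41 - 17) · (27 - 15) = ½ · 24 · 12 = 144.

144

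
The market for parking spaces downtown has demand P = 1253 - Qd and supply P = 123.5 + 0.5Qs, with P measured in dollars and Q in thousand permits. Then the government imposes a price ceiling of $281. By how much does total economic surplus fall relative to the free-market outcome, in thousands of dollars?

Rearranging demand gives Qd = 1253 - P; rearranging supply gives Qs = 2P - 247. Without the control the market clears where 1253 - P = 2P - 247, i.e. P* = 500 and Q* = 753.
Because the ceiling (281) lies below the market-clearing price, it is binding.
At P = 281: Qd = 1253 - 281 = 972 and Qs = 2·281 - 247 = 315.
Quantity traded falls to 315. At Q = 315 the demand price is 1253 - 315 = 938 and the supply price is (247 + 315)/2 = 281.
Deadweight loss = ½ · (938 - 281) · (753 - 315) = ½ · 657 · 438 = 143883.

143883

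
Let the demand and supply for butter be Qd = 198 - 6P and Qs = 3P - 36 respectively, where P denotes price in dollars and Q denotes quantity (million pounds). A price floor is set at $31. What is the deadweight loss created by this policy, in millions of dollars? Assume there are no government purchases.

In a free market, 198 - 6P = 3P - 36 gives the equilibrium P* = 26, Q* = 42.
Because the floor (31) lies above the market-clearing price, it is binding.
At P = 31: Qd = 198 - 6·31 = 12 and Qs = 3·31 - 36 = 57.
Quantity traded falls to 12. At Q = 12 the demand price is (198 - 12)/6 = 31 and the supply price is (36 + 12)/3 = 16.
Deadweight loss = ½ · (31 - 16) · (42 - 12) = ½ · 15 · 30 = 225.

225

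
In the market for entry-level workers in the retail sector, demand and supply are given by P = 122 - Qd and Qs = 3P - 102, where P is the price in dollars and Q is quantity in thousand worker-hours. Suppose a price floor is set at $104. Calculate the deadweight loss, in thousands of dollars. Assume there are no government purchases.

Rearranging demand gives Qd = 122 - P. Equilibrium: 122 - P = 3P - 102, so 224 = 4P and P* = 56, Q* = 66.
Because the floor (104) lies above the market-clearing price, it is binding.
At P = 104: Qd = 122 - 104 = 18 and Qs = 3·104 - 102 = 210.
Quantity traded falls to 18. At Q = 18 the demand price is 122 - 18 = 104 and the supply price is (102 + 18)/3 = 40.
Deadweight loss = ½ · (104 - 40) · (66 - 18) = ½ · 64 · 48 = 1536.

1536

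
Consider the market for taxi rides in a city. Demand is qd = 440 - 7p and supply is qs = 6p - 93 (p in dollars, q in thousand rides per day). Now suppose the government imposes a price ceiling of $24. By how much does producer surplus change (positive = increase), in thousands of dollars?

Setting quantity demanded equal to quantity supplied, 440 - 7p = 6p - 93, gives p* = 41 and q* = 153.
The ceiling of 24 is below the equilibrium price 41, so it binds.
At p = 24: qd = 440 - 7·24 = 272 and qs = 6·24 - 93 = 51.
Producer surplus without the control is ½ · (41 - 15.5) · 153 = 1950.75.
With the ceiling, producers sell 51 units at 24, so PS = ½ · (24 - 15.5) · 51 = 216.75.
Change in producer surplus = 216.75 - 1950.75 = -1734.

-1734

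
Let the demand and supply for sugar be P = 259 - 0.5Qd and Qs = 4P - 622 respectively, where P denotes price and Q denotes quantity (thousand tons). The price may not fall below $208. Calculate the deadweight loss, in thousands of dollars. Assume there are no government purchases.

Rearranging demand gives Qd = 518 - 2P. Equilibrium: 518 - 2P = 4P - 622, so 1140 = 6P and P* = 190, Q* = 138.
The floor of 208 is above the equilibrium price 190, so it binds.
At P = 208: Qd = 518 - 2·208 = 102 and Qs = 4·208 - 622 = 210.
Quantity traded falls to 102. At Q = 102 the demand price is (518 - 102)/2 = 208 and the supply price is (622 + 102)/4 = 181.
Deadweight loss = ½ · (208 - 181) · (138 - 102) = ½ · 27 · 36 = 486.

486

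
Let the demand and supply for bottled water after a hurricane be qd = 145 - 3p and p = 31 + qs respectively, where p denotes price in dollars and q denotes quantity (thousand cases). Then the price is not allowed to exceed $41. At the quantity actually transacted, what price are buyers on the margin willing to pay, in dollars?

45

Rearranging supply gives qs = p - 31. In a free market, 145 - 3p = p - 31 gives the equilibrium p* = 44, q* = 13.
Since 41 < 44, the ceiling is binding.
At p = 41: qd = 145 - 3·41 = 22 and qs = 41 - 31 = 10.
Only 10 units reach the market. On the demand curve, the marginal buyer's willingness to pay at q = 10 is (145 - 10)/3 = 45.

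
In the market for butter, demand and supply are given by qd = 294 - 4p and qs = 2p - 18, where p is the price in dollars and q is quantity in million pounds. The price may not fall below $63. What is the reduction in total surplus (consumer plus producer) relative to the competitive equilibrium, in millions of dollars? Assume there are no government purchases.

Setting quantity demanded equal to quantity supplied, 294 - 4p = 2p - 18, gives p* = 52 and q* = 86.
Because the floor (63) lies above the market-clearing price, it is binding.
At p = 63: qd = 294 - 4·63 = 42 and qs = 2·63 - 18 = 108.
Quantity traded falls to 42. At q = 42 the demand price is (294 - 42)/4 = 63 and the supply price is (18 + 42)/2 = 30.
Deadweight loss = ½ · (63 - 30) · (86 - 42) = ½ · 33 · 44 = 726.

726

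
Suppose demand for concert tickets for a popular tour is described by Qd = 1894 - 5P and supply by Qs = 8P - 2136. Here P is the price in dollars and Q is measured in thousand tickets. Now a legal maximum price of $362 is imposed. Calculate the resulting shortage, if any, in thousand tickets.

In a free market, 1894 - 5P = 8P - 2136 gives the equilibrium P* = 310, Q* = 344.
Since 362 is above P* = 310, the ceiling does not bind and the free-market outcome prevails.
Since the control does not bind, there is no shortage.

0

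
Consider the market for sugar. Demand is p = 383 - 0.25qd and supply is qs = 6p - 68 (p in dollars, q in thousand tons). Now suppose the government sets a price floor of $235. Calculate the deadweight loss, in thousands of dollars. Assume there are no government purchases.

18750

Rearranging demand gives qd = 1532 - 4p. Equilibrium: 1532 - 4p = 6p - 68, so 1600 = 10p and p* = 160, q* = 892.
The floor of 235 is above the equilibrium price 160, so it binds.
At p = 235: qd = 1532 - 4·235 = 592 and qs = 6·235 - 68 = 1342.
Quantity traded falls to 592. At q = 592 the demand price is (1532 - 592)/4 = 235 and the supply price is (68 + 592)/6 = 110.
Deadweight loss = ½ · (235 - 110) · (892 - 592) = ½ · 125 · 300 = 18750.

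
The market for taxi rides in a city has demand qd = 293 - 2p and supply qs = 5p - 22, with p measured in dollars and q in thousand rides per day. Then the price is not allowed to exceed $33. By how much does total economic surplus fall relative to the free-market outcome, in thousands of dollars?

1260

In a free market, 293 - 2p = 5p - 22 gives the equilibrium p* = 45, q* = 203.
The ceiling of 33 is below the equilibrium price 45, so it binds.
At p = 33: qd = 293 - 2·33 = 227 and qs = 5·33 - 22 = 143.
Quantity traded falls to 143. At q = 143 the demand price is (293 - 143)/2 = 75 and the supply price is (22 + 143)/5 = 33.
Deadweight loss = ½ · (75 - 33) · (203 - 143) = ½ · 42 · 60 = 1260.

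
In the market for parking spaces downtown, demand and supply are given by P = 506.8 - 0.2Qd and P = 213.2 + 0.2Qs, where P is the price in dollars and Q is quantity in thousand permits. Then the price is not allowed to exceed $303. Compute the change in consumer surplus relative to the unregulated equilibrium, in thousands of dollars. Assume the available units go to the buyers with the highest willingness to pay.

17470.5

Rearranging demand gives Qd = 2534 - 5P; rearranging supply gives Qs = 5P - 1066. Without the control the market clears where 2534 - 5P = 5P - 1066, i.e. P* = 360 and Q* = 734.
Because the ceiling (303) lies below the market-clearing price, it is binding.
At P = 303: Qd = 2534 - 5·303 = 1019 and Qs = 5·303 - 1066 = 449.
Consumer surplus without the control is ½ · (506.8 - 360) · 734 = 53875.6.
With the ceiling, 449 units are sold at 303 (assume they go to the highest-value buyers). The demand price at Q = 449 is 417, so CS = ½ · [(506.8 - 303) + (417 - 303)] · 449 = 71346.1.
Change in consumer surplus = 71346.1 - 53875.6 = 17470.5.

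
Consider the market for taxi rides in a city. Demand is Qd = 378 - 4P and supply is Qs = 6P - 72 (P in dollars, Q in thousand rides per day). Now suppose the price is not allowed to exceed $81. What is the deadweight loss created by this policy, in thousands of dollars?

0

In a free market, 378 - 4P = 6P - 72 gives the equilibrium P* = 45, Q* = 198.
Since 81 is above P* = 45, the ceiling does not bind and the free-market outcome prevails.
Since the control does not bind, no trades are prevented and deadweight loss is zero.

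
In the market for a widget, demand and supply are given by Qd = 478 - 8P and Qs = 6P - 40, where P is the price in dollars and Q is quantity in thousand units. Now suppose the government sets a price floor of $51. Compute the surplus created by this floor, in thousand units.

196

Without the control the market clears where 478 - 8P = 6P - 40, i.e. P* = 37 and Q* = 182.
Since 51 > 37, the floor is binding.
At P = 51: Qd = 478 - 8·51 = 70 and Qs = 6·51 - 40 = 266.
Surplus = Qs - Qd = 266 - 70 = 196.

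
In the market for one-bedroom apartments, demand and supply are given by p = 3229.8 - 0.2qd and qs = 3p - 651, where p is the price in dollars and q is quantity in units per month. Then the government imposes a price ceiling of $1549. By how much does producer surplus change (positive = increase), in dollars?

-2657197.5

Rearranging demand gives qd = 16149 - 5p. Setting quantity demanded equal to quantity supplied, 16149 - 5p = 3p - 651, gives p* = 2100 and q* = 5649.
The ceiling of 1549 is below the equilibrium price 2100, so it binds.
At p = 1549: qd = 16149 - 5·1549 = 8404 and qs = 3·1549 - 651 = 3996.
Producer surplus without the control is ½ · (2100 - 217) · 5649 = 5318533.5.
With the ceiling, producers sell 3996 units at 1549, so PS = ½ · (1549 - 217) · 3996 = 2661336.
Change in producer surplus = 2661336 - 5318533.5 = -2657197.5.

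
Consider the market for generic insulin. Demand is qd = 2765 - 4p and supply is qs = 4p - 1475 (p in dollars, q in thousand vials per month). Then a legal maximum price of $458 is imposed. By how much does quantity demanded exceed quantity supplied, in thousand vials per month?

576

In a free market, 2765 - 4p = 4p - 1475 gives the equilibrium p* = 530, q* = 645.
Because the ceiling (458) lies below the market-clearing price, it is binding.
At p = 458: qd = 2765 - 4·458 = 933 and qs = 4·458 - 1475 = 357.
Shortage = qd - qs = 933 - 357 = 576.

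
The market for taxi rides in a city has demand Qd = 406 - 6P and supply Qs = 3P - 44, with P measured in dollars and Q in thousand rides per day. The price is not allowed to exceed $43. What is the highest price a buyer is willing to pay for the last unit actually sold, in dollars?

Equilibrium: 406 - 6P = 3P - 44, so 450 = 9P and P* = 50, Q* = 106.
Because the ceiling (43) lies below the market-clearing price, it is binding.
At P = 43: Qd = 406 - 6·43 = 148 and Qs = 3·43 - 44 = 85.
Only 85 units reach the market. On the demand curve, the marginal buyer's willingness to pay at Q = 85 is (406 - 85)/6 = 53.5.

53.5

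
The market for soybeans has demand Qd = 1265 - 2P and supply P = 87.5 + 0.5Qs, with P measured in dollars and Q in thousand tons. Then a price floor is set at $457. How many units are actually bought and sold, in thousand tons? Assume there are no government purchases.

Rearranging supply gives Qs = 2P - 175. Equilibrium: 1265 - 2P = 2P - 175, so 1440 = 4P and P* = 360, Q* = 545.
Because the floor (457) lies above the market-clearing price, it is binding.
At P = 457: Qd = 1265 - 2·457 = 351 and Qs = 2·457 - 175 = 739.
The quantity actually transacted is the short side, demand: 351.

351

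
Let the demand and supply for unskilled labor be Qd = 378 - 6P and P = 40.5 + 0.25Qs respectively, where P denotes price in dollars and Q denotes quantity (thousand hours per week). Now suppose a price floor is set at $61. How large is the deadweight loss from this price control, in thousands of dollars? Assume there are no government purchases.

Rearranging supply gives Qs = 4P - 162. Setting quantity demanded equal to quantity supplied, 378 - 6P = 4P - 162, gives P* = 54 and Q* = 54.
Because the floor (61) lies above the market-clearing price, it is binding.
At P = 61: Qd = 378 - 6·61 = 12 and Qs = 4·61 - 162 = 82.
Quantity traded falls to 12. At Q = 12 the demand price is (378 - 12)/6 = 61 and the supply price is (162 + 12)/4 = 43.5.
Deadweight loss = ½ · (61 - 43.5) · (54 - 12) = ½ · 17.5 · 42 = 367.5.

367.5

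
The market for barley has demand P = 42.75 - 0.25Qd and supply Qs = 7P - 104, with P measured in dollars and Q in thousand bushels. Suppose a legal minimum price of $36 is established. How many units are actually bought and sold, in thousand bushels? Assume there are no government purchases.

Rearranging demand gives Qd = 171 - 4P. Equilibrium: 171 - 4P = 7P - 104, so 275 = 11P and P* = 25, Q* = 71.
Because the floor (36) lies above the market-clearing price, it is binding.
At P = 36: Qd = 171 - 4·36 = 27 and Qs = 7·36 - 104 = 148.
The quantity actually transacted is the short side, demand: 27.

27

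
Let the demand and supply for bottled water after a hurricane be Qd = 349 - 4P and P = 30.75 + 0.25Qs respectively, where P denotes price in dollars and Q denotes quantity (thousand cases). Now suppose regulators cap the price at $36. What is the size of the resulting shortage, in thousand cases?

184

Rearranging supply gives Qs = 4P - 123. Setting quantity demanded equal to quantity supplied, 349 - 4P = 4P - 123, gives P* = 59 and Q* = 113.
The ceiling of 36 is below the equilibrium price 59, so it binds.
At P = 36: Qd = 349 - 4·36 = 205 and Qs = 4·36 - 123 = 21.
Shortage = Qd - Qs = 205 - 21 = 184.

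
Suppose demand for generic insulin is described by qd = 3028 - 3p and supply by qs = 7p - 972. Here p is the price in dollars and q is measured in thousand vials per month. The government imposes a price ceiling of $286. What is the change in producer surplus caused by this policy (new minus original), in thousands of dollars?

-162906

Setting quantity demanded equal to quantity supplied, 3028 - 3p = 7p - 972, gives p* = 400 and q* = 1828.
Because the ceiling (286) lies below the market-clearing price, it is binding.
At p = 286: qd = 3028 - 3·286 = 2170 and qs = 7·286 - 972 = 1030.
Producer surplus without the control is ½ · (400 - 972/7) · 1828 = 1670792/7.
With the ceiling, producers sell 1030 units at 286, so PS = ½ · (286 - 972/7) · 1030 = 530450/7.
Change in producer surplus = 530450/7 - 1670792/7 = -162906.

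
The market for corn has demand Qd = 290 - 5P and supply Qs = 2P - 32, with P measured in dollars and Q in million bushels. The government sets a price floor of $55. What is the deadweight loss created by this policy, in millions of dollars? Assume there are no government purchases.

708.75

Equilibrium: 290 - 5P = 2P - 32, so 322 = 7P and P* = 46, Q* = 60.
Because the floor (55) lies above the market-clearing price, it is binding.
At P = 55: Qd = 290 - 5·55 = 15 and Qs = 2·55 - 32 = 78.
Quantity traded falls to 15. At Q = 15 the demand price is (290 - 15)/5 = 55 and the supply price is (32 + 15)/2 = 23.5.
Deadweight loss = ½ · (55 - 23.5) · (60 - 15) = ½ · 31.5 · 45 = 708.75.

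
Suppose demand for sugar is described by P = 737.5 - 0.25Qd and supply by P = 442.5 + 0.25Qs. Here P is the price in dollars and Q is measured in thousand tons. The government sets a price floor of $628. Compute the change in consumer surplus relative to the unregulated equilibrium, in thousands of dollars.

Rearranging demand gives Qd = 2950 - 4P; rearranging supply gives Qs = 4P - 1770. Equilibrium: 2950 - 4P = 4P - 1770, so 4720 = 8P and P* = 590, Q* = 590.
Because the floor (628) lies above the market-clearing price, it is binding.
At P = 628: Qd = 2950 - 4·628 = 438 and Qs = 4·628 - 1770 = 742.
Consumer surplus without the control is ½ · (737.5 - 590) · 590 = 43512.5.
With the floor, consumers buy 438 units at 628, so CS = ½ · (737.5 - 628) · 438 = 23980.5.
Change in consumer surplus = 23980.5 - 43512.5 = -19532.

-19532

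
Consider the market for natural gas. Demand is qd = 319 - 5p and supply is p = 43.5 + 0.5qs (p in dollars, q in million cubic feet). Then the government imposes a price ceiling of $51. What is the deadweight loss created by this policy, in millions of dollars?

68.6

Rearranging supply gives qs = 2p - 87. Setting quantity demanded equal to quantity supplied, 319 - 5p = 2p - 87, gives p* = 58 and q* = 29.
Because the ceiling (51) lies below the market-clearing price, it is binding.
At p = 51: qd = 319 - 5·51 = 64 and qs = 2·51 - 87 = 15.
Quantity traded falls to 15. At q = 15 the demand price is (319 - 15)/5 = 60.8 and the supply price is (87 + 15)/2 = 51.
Deadweight loss = ½ · (60.8 - 51) · (29 - 15) = ½ · 9.8 · 14 = 68.6.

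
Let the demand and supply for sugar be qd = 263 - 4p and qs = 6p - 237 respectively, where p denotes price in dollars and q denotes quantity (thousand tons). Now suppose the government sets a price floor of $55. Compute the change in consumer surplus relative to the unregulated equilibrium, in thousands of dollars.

-265

In a free market, 263 - 4p = 6p - 237 gives the equilibrium p* = 50, q* = 63.
Because the floor (55) lies above the market-clearing price, it is binding.
At p = 55: qd = 263 - 4·55 = 43 and qs = 6·55 - 237 = 93.
Consumer surplus without the control is ½ · (65.75 - 50) · 63 = 496.125.
With the floor, consumers buy 43 units at 55, so CS = ½ · (65.75 - 55) · 43 = 231.125.
Change in consumer surplus = 231.125 - 496.125 = -265.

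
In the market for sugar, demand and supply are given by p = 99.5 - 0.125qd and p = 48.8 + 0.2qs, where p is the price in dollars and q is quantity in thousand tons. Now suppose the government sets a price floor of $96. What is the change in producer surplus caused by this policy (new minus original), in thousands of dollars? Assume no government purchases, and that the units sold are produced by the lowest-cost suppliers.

-1190.4

Rearranging demand gives qd = 796 - 8p; rearranging supply gives qs = 5p - 244. Setting quantity demanded equal to quantity supplied, 796 - 8p = 5p - 244, gives p* = 80 and q* = 156.
Since 96 > 80, the floor is binding.
At p = 96: qd = 796 - 8·96 = 28 and qs = 5·96 - 244 = 236.
Producer surplus without the control is ½ · (80 - 48.8) · 156 = 2433.6.
With the floor, 28 units are sold at 96. The supply price at q = 28 is 54.4, so PS = ½ · [(96 - 48.8) + (96 - 54.4)] · 28 = 1243.2.
Change in producer surplus = 1243.2 - 2433.6 = -1190.4.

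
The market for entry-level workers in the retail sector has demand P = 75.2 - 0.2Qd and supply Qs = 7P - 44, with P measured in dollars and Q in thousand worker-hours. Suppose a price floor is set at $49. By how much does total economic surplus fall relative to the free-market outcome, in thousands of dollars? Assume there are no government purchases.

840

Rearranging demand gives Qd = 376 - 5P. Setting quantity demanded equal to quantity supplied, 376 - 5P = 7P - 44, gives P* = 35 and Q* = 201.
Since 49 > 35, the floor is binding.
At P = 49: Qd = 376 - 5·49 = 131 and Qs = 7·49 - 44 = 299.
Quantity traded falls to 131. At Q = 131 the demand price is (376 - 131)/5 = 49 and the supply price is (44 + 131)/7 = 25.
Deadweight loss = ½ · (49 - 25) · (201 - 131) = ½ · 24 · 70 = 840.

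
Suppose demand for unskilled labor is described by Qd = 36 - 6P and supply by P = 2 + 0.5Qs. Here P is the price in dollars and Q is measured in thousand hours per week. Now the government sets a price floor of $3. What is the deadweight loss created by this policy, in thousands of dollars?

Rearranging supply gives Qs = 2P - 4. Equilibrium: 36 - 6P = 2P - 4, so 40 = 8P and P* = 5, Q* = 6.
Since 3 is below P* = 5, the floor does not bind and the free-market outcome prevails.
Since the control does not bind, no trades are prevented and deadweight loss is zero.

0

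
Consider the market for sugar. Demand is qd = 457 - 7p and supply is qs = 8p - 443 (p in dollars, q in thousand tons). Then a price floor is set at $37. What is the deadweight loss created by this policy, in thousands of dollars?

Equilibrium: 457 - 7p = 8p - 443, so 900 = 15p and p* = 60, q* = 37.
The floor of 37 is below the equilibrium price 60, so it is not binding; the market clears at p* = 60, q* = 37.
Since the control does not bind, no trades are prevented and deadweight loss is zero.

0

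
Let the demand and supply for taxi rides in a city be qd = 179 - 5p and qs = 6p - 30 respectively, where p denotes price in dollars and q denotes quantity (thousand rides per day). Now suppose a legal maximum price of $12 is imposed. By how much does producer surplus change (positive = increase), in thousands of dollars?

-441

In a free market, 179 - 5p = 6p - 30 gives the equilibrium p* = 19, q* = 84.
Because the ceiling (12) lies below the market-clearing price, it is binding.
At p = 12: qd = 179 - 5·12 = 119 and qs = 6·12 - 30 = 42.
Producer surplus without the control is ½ · (19 - 5) · 84 = 588.
With the ceiling, producers sell 42 units at 12, so PS = ½ · (12 - 5) · 42 = 147.
Change in producer surplus = 147 - 588 = -441.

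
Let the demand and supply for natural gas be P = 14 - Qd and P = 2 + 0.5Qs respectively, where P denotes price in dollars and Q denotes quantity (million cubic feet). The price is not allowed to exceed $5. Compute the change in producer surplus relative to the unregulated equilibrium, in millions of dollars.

-7

Rearranging demand gives Qd = 14 - P; rearranging supply gives Qs = 2P - 4. Without the control the market clears where 14 - P = 2P - 4, i.e. P* = 6 and Q* = 8.
Since 5 < 6, the ceiling is binding.
At P = 5: Qd = 14 - 5 = 9 and Qs = 2·5 - 4 = 6.
Producer surplus without the control is ½ · (6 - 2) · 8 = 16.
With the ceiling, producers sell 6 units at 5, so PS = ½ · (5 - 2) · 6 = 9.
Change in producer surplus = 9 - 16 = -7.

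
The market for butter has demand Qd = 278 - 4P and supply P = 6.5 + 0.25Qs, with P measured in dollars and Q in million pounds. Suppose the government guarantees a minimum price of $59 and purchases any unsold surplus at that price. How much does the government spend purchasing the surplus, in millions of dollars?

9912

Rearranging supply gives Qs = 4P - 26. Setting quantity demanded equal to quantity supplied, 278 - 4P = 4P - 26, gives P* = 38 and Q* = 126.
Because the floor (59) lies above the market-clearing price, it is binding.
At P = 59: Qd = 278 - 4·59 = 42 and Qs = 4·59 - 26 = 210.
Surplus = Qs - Qd = 168.
Government expenditure = surplus × support price = 168 × 59 = 9912.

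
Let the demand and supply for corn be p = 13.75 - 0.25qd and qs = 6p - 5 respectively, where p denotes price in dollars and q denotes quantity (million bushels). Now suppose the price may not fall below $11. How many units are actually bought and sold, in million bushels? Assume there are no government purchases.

Rearranging demand gives qd = 55 - 4p. Without the control the market clears where 55 - 4p = 6p - 5, i.e. p* = 6 and q* = 31.
The floor of 11 is above the equilibrium price 6, so it binds.
At p = 11: qd = 55 - 4·11 = 11 and qs = 6·11 - 5 = 61.
The quantity actually transacted is the short side, demand: 11.

11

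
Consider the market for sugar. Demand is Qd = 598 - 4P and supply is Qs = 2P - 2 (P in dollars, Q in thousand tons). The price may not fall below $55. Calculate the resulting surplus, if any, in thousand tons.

In a free market, 598 - 4P = 2P - 2 gives the equilibrium P* = 100, Q* = 198.
Since 55 is below P* = 100, the floor does not bind and the free-market outcome prevails.
Since the control does not bind, there is no surplus.

0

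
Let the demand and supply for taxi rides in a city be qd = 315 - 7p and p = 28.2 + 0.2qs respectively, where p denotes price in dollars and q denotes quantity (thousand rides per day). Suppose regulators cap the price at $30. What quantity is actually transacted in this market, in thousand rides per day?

9

Rearranging supply gives qs = 5p - 141. Equilibrium: 315 - 7p = 5p - 141, so 456 = 12p and p* = 38, q* = 49.
Because the ceiling (30) lies below the market-clearing price, it is binding.
At p = 30: qd = 315 - 7·30 = 105 and qs = 5·30 - 141 = 9.
The quantity actually transacted is the short side, supply: 9.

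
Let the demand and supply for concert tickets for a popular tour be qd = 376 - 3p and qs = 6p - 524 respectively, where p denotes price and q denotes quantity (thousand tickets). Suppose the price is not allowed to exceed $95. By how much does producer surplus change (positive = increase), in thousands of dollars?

-305

In a free market, 376 - 3p = 6p - 524 gives the equilibrium p* = 100, q* = 76.
Since 95 < 100, the ceiling is binding.
At p = 95: qd = 376 - 3·95 = 91 and qs = 6·95 - 524 = 46.
Producer surplus without the control is ½ · (100 - 262/3) · 76 = 1444/3.
With the ceiling, producers sell 46 units at 95, so PS = ½ · (95 - 262/3) · 46 = 529/3.
Change in producer surplus = 529/3 - 1444/3 = -305.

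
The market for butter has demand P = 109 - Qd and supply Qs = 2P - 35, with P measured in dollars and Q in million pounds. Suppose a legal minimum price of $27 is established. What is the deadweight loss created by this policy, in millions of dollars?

0

Rearranging demand gives Qd = 109 - P. In a free market, 109 - P = 2P - 35 gives the equilibrium P* = 48, Q* = 61.
The floor of 27 is below the equilibrium price 48, so it is not binding; the market clears at P* = 48, Q* = 61.
Since the control does not bind, no trades are prevented and deadweight loss is zero.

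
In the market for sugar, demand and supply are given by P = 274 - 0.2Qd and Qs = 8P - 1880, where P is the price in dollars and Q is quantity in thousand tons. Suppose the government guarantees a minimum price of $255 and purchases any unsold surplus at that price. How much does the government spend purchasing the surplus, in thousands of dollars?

16575

Rearranging demand gives Qd = 1370 - 5P. Setting quantity demanded equal to quantity supplied, 1370 - 5P = 8P - 1880, gives P* = 250 and Q* = 120.
Since 255 > 250, the floor is binding.
At P = 255: Qd = 1370 - 5·255 = 95 and Qs = 8·255 - 1880 = 160.
Surplus = Qs - Qd = 65.
Government expenditure = surplus × support price = 65 × 255 = 16575.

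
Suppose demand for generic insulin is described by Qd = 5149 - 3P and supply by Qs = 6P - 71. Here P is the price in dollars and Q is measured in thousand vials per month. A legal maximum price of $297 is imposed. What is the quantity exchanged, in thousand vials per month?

1711

Without the control the market clears where 5149 - 3P = 6P - 71, i.e. P* = 580 and Q* = 3409.
Because the ceiling (297) lies below the market-clearing price, it is binding.
At P = 297: Qd = 5149 - 3·297 = 4258 and Qs = 6·297 - 71 = 1711.
The quantity actually transacted is the short side, supply: 1711.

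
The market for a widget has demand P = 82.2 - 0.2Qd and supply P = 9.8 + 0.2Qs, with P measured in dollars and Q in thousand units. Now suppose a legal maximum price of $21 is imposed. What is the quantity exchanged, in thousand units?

Rearranging demand gives Qd = 411 - 5P; rearranging supply gives Qs = 5P - 49. Setting quantity demanded equal to quantity supplied, 411 - 5P = 5P - 49, gives P* = 46 and Q* = 181.
Since 21 < 46, the ceiling is binding.
At P = 21: Qd = 411 - 5·21 = 306 and Qs = 5·21 - 49 = 56.
The quantity actually transacted is the short side, supply: 56.

56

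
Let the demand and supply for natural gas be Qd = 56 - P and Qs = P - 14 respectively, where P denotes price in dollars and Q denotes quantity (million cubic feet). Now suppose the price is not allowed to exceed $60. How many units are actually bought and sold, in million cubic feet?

21

Equilibrium: 56 - P = P - 14, so 70 = 2P and P* = 35, Q* = 21.
Since 60 is above P* = 35, the ceiling does not bind and the free-market outcome prevails.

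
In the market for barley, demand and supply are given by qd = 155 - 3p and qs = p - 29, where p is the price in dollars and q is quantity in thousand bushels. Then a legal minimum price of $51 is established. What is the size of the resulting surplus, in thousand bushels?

20

Equilibrium: 155 - 3p = p - 29, so 184 = 4p and p* = 46, q* = 17.
Since 51 > 46, the floor is binding.
At p = 51: qd = 155 - 3·51 = 2 and qs = 51 - 29 = 22.
Surplus = qs - qd = 22 - 2 = 20.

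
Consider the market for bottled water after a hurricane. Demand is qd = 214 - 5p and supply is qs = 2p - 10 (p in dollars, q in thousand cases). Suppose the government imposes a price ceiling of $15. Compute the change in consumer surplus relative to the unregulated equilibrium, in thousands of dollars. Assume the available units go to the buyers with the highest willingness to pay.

224.4

Setting quantity demanded equal to quantity supplied, 214 - 5p = 2p - 10, gives p* = 32 and q* = 54.
Because the ceiling (15) lies below the market-clearing price, it is binding.
At p = 15: qd = 214 - 5·15 = 139 and qs = 2·15 - 10 = 20.
Consumer surplus without the control is ½ · (42.8 - 32) · 54 = 291.6.
With the ceiling, 20 units are sold at 15 (assume they go to the highest-value buyers). The demand price at q = 20 is 38.8, so CS = ½ · [(42.8 - 15) + (38.8 - 15)] · 20 = 516.
Change in consumer surplus = 516 - 291.6 = 224.4.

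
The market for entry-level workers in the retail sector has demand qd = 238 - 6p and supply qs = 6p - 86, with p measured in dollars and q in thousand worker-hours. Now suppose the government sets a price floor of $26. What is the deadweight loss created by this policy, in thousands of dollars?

Setting quantity demanded equal to quantity supplied, 238 - 6p = 6p - 86, gives p* = 27 and q* = 76.
Since 26 is below p* = 27, the floor does not bind and the free-market outcome prevails.
Since the control does not bind, no trades are prevented and deadweight loss is zero.

0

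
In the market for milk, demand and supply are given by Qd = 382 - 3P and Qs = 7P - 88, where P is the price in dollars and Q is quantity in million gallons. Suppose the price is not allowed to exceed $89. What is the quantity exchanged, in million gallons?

241

Setting quantity demanded equal to quantity supplied, 382 - 3P = 7P - 88, gives P* = 47 and Q* = 241.
Since 89 is above P* = 47, the ceiling does not bind and the free-market outcome prevails.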